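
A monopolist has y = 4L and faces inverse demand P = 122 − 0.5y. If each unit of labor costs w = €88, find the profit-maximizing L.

Marginal revenue from the inverse demand is MR = 122 − y.
The marginal product is MP_L = 4.
A monopolist hires until marginal revenue product equals the wage: MR·MP_L = w.
(122 − 4L)·4 = 88, so L = 25.

L* = 25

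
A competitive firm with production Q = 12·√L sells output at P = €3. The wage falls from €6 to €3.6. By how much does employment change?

ΔL = 16

From P·MP_L = w with MP_L = 6·L^(-1/2), the labor demand is L(w) = (18/w)^(2).
At w = 6: L = 9. At w = 3.6: L = 25.
ΔL = 25 − 9 = 16.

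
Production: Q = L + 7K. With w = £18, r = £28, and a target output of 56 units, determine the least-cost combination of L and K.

The inputs are perfect substitutes, so the firm uses whichever has the lower cost per unit of output.
Cost per unit of output via L is 18; via K it is 4. K is cheaper.
Producing Q = 56 with K alone: L = 0, K = 8.

L* = 0, K* = 8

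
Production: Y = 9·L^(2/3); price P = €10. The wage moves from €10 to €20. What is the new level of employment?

L* = 27

From P·MP_L = w with MP_L = 6·L^(-1/3), the labor demand is L(w) = (60/w)^(3).
At w = 10: L = 216. At w = 20: L = 27.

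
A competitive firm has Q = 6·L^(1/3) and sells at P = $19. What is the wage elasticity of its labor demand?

MP_L = (1/3)·6·L^(-2/3), so P·MP_L = w gives 38·L^(-2/3) = w.
Solving, L(w) = (38/w)^(3/2). This is a constant-elasticity form: L ∝ w^(−3/2), so ε = −3/2.

ε = -1.5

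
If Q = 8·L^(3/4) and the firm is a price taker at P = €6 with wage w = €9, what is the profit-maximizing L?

MP_L = (3/4)·8·L^(-1/4) = 6·L^(-1/4).
Profit maximization for a price taker requires P·MP_L = w: 6·6·L^(-1/4) = 9.
So L^(-1/4) = 0.25, which gives L = 256.

L* = 256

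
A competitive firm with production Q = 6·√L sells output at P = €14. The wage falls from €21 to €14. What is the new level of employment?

L* = 9

From P·MP_L = w with MP_L = 3·L^(-1/2), the labor demand is L(w) = (42/w)^(2).
At w = 21: L = 4. At w = 14: L = 9.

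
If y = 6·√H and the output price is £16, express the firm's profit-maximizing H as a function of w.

H(w) = 2304/w²

MP_H = (1/2)·6·H^(-1/2) = 3·H^(-1/2).
Setting P·MP_H = w: 48·H^(-1/2) = w.
Solving for H: H^(-1/2) = w/48, so H = (48/w)^(2).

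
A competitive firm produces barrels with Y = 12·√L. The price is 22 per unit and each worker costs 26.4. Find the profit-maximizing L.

MP_L = (1/2)·12·L^(-1/2) = 6·L^(-1/2).
Profit maximization for a price taker requires P·MP_L = w: 22·6·L^(-1/2) = 26.4.
So L^(-1/2) = 0.2, which gives L = 25.

L* = 25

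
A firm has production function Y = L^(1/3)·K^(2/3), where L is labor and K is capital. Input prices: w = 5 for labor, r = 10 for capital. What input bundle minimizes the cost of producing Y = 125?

Cost minimization requires the marginal rate of technical substitution to equal the input-price ratio: MP_L/MP_K = w/r.
Here MP_L/MP_K = (1/3)·(K/L)/(2/3) = 0.5·(K/L). Setting this equal to 5/10 = 0.5 gives K = L.
Substituting into Y = 125: L^(1/3)·(L)^(2/3) = 125.
Solving, L = 125 and K = 125.

L* = 125, K* = 125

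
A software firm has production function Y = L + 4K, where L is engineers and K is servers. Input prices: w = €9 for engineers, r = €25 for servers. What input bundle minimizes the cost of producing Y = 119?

L* = 0, K* = 29.75

The inputs are perfect substitutes, so the firm uses whichever has the lower cost per unit of output.
Cost per unit of output via L is 9; via K it is 6.25. K is cheaper.
Producing Y = 119 with K alone: L = 0, K = 29.75.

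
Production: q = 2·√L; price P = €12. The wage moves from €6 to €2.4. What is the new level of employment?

L* = 25

From P·MP_L = w with MP_L = L^(-1/2), the labor demand is L(w) = (12/w)^(2).
At w = 6: L = 4. At w = 2.4: L = 25.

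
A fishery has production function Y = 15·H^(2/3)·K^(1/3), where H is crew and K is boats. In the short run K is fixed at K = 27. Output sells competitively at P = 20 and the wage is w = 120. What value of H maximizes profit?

H* = 125

With K = 27, MP_H = (2/3)·15·H^(-1/3)·27^(1/3) = 30·H^(-1/3).
Profit maximization for a price taker requires P·MP_H = w: 20·30·H^(-1/3) = 120.
So H^(-1/3) = 0.2, which gives H = 125.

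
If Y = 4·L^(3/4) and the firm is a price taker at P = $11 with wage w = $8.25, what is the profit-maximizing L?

L* = 256

MP_L = (3/4)·4·L^(-1/4) = 3·L^(-1/4).
Profit maximization for a price taker requires P·MP_L = w: 11·3·L^(-1/4) = 8.25.
So L^(-1/4) = 0.25, which gives L = 256.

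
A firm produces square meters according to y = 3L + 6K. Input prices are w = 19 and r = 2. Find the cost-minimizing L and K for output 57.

The inputs are perfect substitutes, so the firm uses whichever has the lower cost per unit of output.
Cost per unit of output via L is w/3 = 19/3; via K it is r/6 = 1/3. K is cheaper.
Producing y = 57 with K alone: L = 0, K = 9.5.

L* = 0, K* = 9.5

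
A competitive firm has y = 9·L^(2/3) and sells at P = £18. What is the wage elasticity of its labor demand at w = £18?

ε = -3

MP_L = (2/3)·9·L^(-1/3), so P·MP_L = w gives 108·L^(-1/3) = w.
Solving, L(w) = (108/w)^(3). This is a constant-elasticity form: L ∝ w^(−3), so ε = −3.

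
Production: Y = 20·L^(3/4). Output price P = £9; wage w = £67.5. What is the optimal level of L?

MP_L = (3/4)·20·L^(-1/4) = 15·L^(-1/4).
Profit maximization for a price taker requires P·MP_L = w: 9·15·L^(-1/4) = 67.5.
So L^(-1/4) = 0.5, which gives L = 16.

L* = 16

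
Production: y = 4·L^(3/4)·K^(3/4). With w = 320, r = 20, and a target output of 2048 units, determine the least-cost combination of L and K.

L* = 16, K* = 256

Cost minimization requires the marginal rate of technical substitution to equal the input-price ratio: MP_L/MP_K = w/r.
Here MP_L/MP_K = (3/4)·(K/L)/(3/4) = (K/L). Setting this equal to 320/20 = 16 gives K = 16L.
Substituting into y = 2048: 4·L^(3/4)·(16L)^(3/4) = 2048.
Solving, L = 16 and K = 256.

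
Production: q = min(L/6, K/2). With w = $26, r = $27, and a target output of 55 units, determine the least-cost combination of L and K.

With a fixed-proportions technology, the cost-minimizing bundle uses no slack in either input: L/6 = K/2 = q.
So L = 6·55 = 330 and K = 2·55 = 110.

L* = 330, K* = 110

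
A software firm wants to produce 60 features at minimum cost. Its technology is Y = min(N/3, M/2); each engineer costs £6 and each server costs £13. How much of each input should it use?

N* = 180, M* = 120

With a fixed-proportions technology, the cost-minimizing bundle uses no slack in either input: N/3 = M/2 = Y.
So N = 3·60 = 180 and M = 2·60 = 120.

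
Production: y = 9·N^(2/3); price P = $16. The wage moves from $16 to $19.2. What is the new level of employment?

From P·MP_N = w with MP_N = 6·N^(-1/3), the labor demand is N(w) = (96/w)^(3).
At w = 16: N = 216. At w = 19.2: N = 125.

N* = 125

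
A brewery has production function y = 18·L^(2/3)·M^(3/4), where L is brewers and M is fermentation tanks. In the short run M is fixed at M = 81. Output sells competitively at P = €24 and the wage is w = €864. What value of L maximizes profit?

With M = 81, MP_L = (2/3)·18·L^(-1/3)·81^(3/4) = 324·L^(-1/3).
Profit maximization for a price taker requires P·MP_L = w: 24·324·L^(-1/3) = 864.
So L^(-1/3) = 1/9, which gives L = 729.

L* = 729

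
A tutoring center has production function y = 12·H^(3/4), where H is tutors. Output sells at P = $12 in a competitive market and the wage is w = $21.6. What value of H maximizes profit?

MP_H = (3/4)·12·H^(-1/4) = 9·H^(-1/4).
Profit maximization for a price taker requires P·MP_H = w: 12·9·H^(-1/4) = 21.6.
So H^(-1/4) = 0.2, which gives H = 625.

H* = 625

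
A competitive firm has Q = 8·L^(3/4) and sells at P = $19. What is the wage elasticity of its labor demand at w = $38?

MP_L = (3/4)·8·L^(-1/4), so P·MP_L = w gives 114·L^(-1/4) = w.
Solving, L(w) = (114/w)^(4). This is a constant-elasticity form: L ∝ w^(−4), so ε = −4.

ε = -4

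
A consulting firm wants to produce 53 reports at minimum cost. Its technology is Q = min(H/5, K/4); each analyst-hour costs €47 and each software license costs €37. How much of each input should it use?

With a fixed-proportions technology, the cost-minimizing bundle uses no slack in either input: H/5 = K/4 = Q.
So H = 5·53 = 265 and K = 4·53 = 212.

H* = 265, K* = 212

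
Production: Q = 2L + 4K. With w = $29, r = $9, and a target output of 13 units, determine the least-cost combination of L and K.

The inputs are perfect substitutes, so the firm uses whichever has the lower cost per unit of output.
Cost per unit of output via L is w/2 = 14.5; via K it is r/4 = 2.25. K is cheaper.
Producing Q = 13 with K alone: L = 0, K = 3.25.

L* = 0, K* = 3.25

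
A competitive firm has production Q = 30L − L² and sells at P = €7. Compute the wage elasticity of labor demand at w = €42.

From P·MP_L = w with MP_L = 30 − 2L, labor demand is L(w) = (30 − w/7)/2.
dL/dw = −1/(14) = -1/14.
At w = 42, L = 12, so ε = (dL/dw)·(w/L) = (-1/14)·(42/12) = -0.25.

ε = -0.25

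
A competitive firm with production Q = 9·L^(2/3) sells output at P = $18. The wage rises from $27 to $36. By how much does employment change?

ΔL = -37

From P·MP_L = w with MP_L = 6·L^(-1/3), the labor demand is L(w) = (108/w)^(3).
At w = 27: L = 64. At w = 36: L = 27.
ΔL = 27 − 64 = -37.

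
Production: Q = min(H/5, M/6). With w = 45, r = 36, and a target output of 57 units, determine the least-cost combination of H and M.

H* = 285, M* = 342

With a fixed-proportions technology, the cost-minimizing bundle uses no slack in either input: H/5 = M/6 = Q.
So H = 5·57 = 285 and M = 6·57 = 342.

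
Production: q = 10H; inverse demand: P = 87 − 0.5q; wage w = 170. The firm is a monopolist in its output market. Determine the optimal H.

H* = 7

Marginal revenue from the inverse demand is MR = 87 − q.
The marginal product is MP_H = 10.
A monopolist hires until marginal revenue product equals the wage: MR·MP_H = w.
(87 − 10H)·10 = 170, so H = 7.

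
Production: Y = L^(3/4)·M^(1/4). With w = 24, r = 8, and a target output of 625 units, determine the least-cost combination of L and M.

L* = 625, M* = 625

Cost minimization requires the marginal rate of technical substitution to equal the input-price ratio: MP_L/MP_M = w/r.
Here MP_L/MP_M = (3/4)·(M/L)/(1/4) = 3·(M/L). Setting this equal to 24/8 = 3 gives M = L.
Substituting into Y = 625: L^(3/4)·(L)^(1/4) = 625.
Solving, L = 625 and M = 625.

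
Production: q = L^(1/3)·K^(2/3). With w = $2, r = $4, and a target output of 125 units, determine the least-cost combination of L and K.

Cost minimization requires the marginal rate of technical substitution to equal the input-price ratio: MP_L/MP_K = w/r.
Here MP_L/MP_K = (1/3)·(K/L)/(2/3) = 0.5·(K/L). Setting this equal to 2/4 = 0.5 gives K = L.
Substituting into q = 125: L^(1/3)·(L)^(2/3) = 125.
Solving, L = 125 and K = 125.

L* = 125, K* = 125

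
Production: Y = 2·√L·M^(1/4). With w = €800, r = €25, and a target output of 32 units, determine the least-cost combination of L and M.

Cost minimization requires the marginal rate of technical substitution to equal the input-price ratio: MP_L/MP_M = w/r.
Here MP_L/MP_M = (1/2)·(M/L)/(1/4) = 2·(M/L). Setting this equal to 800/25 = 32 gives M = 16L.
Substituting into Y = 32: 2·L^(1/2)·(16L)^(1/4) = 32.
Solving, L = 16 and M = 256.

L* = 16, M* = 256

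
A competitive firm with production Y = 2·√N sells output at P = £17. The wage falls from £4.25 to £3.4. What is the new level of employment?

From P·MP_N = w with MP_N = N^(-1/2), the labor demand is N(w) = (17/w)^(2).
At w = 4.25: N = 16. At w = 3.4: N = 25.

N* = 25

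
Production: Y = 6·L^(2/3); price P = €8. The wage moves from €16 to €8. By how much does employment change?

From P·MP_L = w with MP_L = 4·L^(-1/3), the labor demand is L(w) = (32/w)^(3).
At w = 16: L = 8. At w = 8: L = 64.
ΔL = 64 − 8 = 56.

ΔL = 56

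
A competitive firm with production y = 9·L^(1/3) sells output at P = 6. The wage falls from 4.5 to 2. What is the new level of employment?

L* = 27

From P·MP_L = w with MP_L = 3·L^(-2/3), the labor demand is L(w) = (18/w)^(3/2).
At w = 4.5: L = 8. At w = 2: L = 27.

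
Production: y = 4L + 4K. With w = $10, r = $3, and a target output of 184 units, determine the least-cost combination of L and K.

L* = 0, K* = 46

The inputs are perfect substitutes, so the firm uses whichever has the lower cost per unit of output.
Cost per unit of output via L is w/4 = 2.5; via K it is r/4 = 0.75. K is cheaper.
Producing y = 184 with K alone: L = 0, K = 46.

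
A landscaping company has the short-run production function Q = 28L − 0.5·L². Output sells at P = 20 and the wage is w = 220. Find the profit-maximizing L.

L* = 17

The marginal product of L is MP_L = 28 − L.
A price-taking firm hires until the value of the marginal product equals the wage: P·MP_L = w, so 20·(28 − L) = 220.
Then 28 − L = 11, giving L = 17.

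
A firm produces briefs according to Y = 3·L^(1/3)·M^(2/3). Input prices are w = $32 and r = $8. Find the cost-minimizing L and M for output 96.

L* = 8, M* = 64

Cost minimization requires the marginal rate of technical substitution to equal the input-price ratio: MP_L/MP_M = w/r.
Here MP_L/MP_M = (1/3)·(M/L)/(2/3) = 0.5·(M/L). Setting this equal to 32/8 = 4 gives M = 8L.
Substituting into Y = 96: 3·L^(1/3)·(8L)^(2/3) = 96.
Solving, L = 8 and M = 64.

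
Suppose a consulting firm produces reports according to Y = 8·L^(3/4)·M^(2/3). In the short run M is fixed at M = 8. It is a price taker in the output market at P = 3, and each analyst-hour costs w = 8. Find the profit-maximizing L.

L* = 6561

With M = 8, MP_L = (3/4)·8·L^(-1/4)·8^(2/3) = 24·L^(-1/4).
Profit maximization for a price taker requires P·MP_L = w: 3·24·L^(-1/4) = 8.
So L^(-1/4) = 1/9, which gives L = 6561.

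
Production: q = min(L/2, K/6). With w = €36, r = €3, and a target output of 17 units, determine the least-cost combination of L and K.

L* = 34, K* = 102

With a fixed-proportions technology, the cost-minimizing bundle uses no slack in either input: L/2 = K/6 = q.
So L = 2·17 = 34 and K = 6·17 = 102.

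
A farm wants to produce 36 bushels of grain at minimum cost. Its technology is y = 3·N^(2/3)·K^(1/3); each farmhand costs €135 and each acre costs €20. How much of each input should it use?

N* = 8, K* = 27

Cost minimization requires the marginal rate of technical substitution to equal the input-price ratio: MP_N/MP_K = w/r.
Here MP_N/MP_K = (2/3)·(K/N)/(1/3) = 2·(K/N). Setting this equal to 135/20 = 6.75 gives K = 3.375N.
Substituting into y = 36: 3·N^(2/3)·(3.375N)^(1/3) = 36.
Solving, N = 8 and K = 27.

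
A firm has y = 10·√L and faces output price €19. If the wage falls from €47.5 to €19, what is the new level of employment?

L* = 25

From P·MP_L = w with MP_L = 5·L^(-1/2), the labor demand is L(w) = (95/w)^(2).
At w = 47.5: L = 4. At w = 19: L = 25.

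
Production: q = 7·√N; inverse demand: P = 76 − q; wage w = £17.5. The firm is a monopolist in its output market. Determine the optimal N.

N* = 16

Marginal revenue from the inverse demand is MR = 76 − 2q.
The marginal product is MP_N = 3.5·N^(-1/2).
A monopolist hires until marginal revenue product equals the wage: MR·MP_N = w.
At N, q = 7·√N. Substituting and solving: (76 − 14·√N)·3.5·N^(-1/2) = 17.5 gives N = 16.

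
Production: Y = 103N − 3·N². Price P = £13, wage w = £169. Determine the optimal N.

The marginal product of N is MP_N = 103 − 6N.
A price-taking firm hires until the value of the marginal product equals the wage: P·MP_N = w, so 13·(103 − 6N) = 169.
Then 103 − 6N = 13, giving N = 15.

N* = 15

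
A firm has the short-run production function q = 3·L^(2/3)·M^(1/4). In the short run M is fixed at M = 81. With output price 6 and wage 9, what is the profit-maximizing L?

L* = 64

With M = 81, MP_L = (2/3)·3·L^(-1/3)·81^(1/4) = 6·L^(-1/3).
Profit maximization for a price taker requires P·MP_L = w: 6·6·L^(-1/3) = 9.
So L^(-1/3) = 0.25, which gives L = 64.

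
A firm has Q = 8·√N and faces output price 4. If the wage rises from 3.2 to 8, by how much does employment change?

From P·MP_N = w with MP_N = 4·N^(-1/2), the labor demand is N(w) = (16/w)^(2).
At w = 3.2: N = 25. At w = 8: N = 4.
ΔN = 4 − 25 = -21.

ΔN = -21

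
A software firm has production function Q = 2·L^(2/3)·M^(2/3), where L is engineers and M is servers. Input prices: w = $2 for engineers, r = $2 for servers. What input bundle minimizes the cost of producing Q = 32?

Cost minimization requires the marginal rate of technical substitution to equal the input-price ratio: MP_L/MP_M = w/r.
Here MP_L/MP_M = (2/3)·(M/L)/(2/3) = (M/L). Setting this equal to 2/2 = 1 gives M = L.
Substituting into Q = 32: 2·L^(2/3)·(L)^(2/3) = 32.
Solving, L = 8 and M = 8.

L* = 8, M* = 8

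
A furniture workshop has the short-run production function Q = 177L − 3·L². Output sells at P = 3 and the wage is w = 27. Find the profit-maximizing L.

L* = 28

The marginal product of L is MP_L = 177 − 6L.
A price-taking firm hires until the value of the marginal product equals the wage: P·MP_L = w, so 3·(177 − 6L) = 27.
Then 177 − 6L = 9, giving L = 28.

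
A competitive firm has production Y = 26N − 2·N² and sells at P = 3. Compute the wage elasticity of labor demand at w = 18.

From P·MP_N = w with MP_N = 26 − 4N, labor demand is N(w) = (26 − w/3)/4.
dN/dw = −1/(12) = -1/12.
At w = 18, N = 5, so ε = (dN/dw)·(w/N) = (-1/12)·(18/5) = -0.3.

ε = -0.3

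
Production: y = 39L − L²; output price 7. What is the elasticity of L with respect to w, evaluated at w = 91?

From P·MP_L = w with MP_L = 39 − 2L, labor demand is L(w) = (39 − w/7)/2.
dL/dw = −1/(14) = -1/14.
At w = 91, L = 13, so ε = (dL/dw)·(w/L) = (-1/14)·(91/13) = -0.5.

ε = -0.5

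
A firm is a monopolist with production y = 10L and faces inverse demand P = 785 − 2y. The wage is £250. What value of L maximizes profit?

L* = 19

Marginal revenue from the inverse demand is MR = 785 − 4y.
The marginal product is MP_L = 10.
A monopolist hires until marginal revenue product equals the wage: MR·MP_L = w.
(785 − 40L)·10 = 250, so L = 19.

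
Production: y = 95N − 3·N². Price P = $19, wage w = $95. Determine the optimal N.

The marginal product of N is MP_N = 95 − 6N.
A price-taking firm hires until the value of the marginal product equals the wage: P·MP_N = w, so 19·(95 − 6N) = 95.
Then 95 − 6N = 5, giving N = 15.

N* = 15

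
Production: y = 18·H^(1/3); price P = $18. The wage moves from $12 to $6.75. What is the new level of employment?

From P·MP_H = w with MP_H = 6·H^(-2/3), the labor demand is H(w) = (108/w)^(3/2).
At w = 12: H = 27. At w = 6.75: H = 64.

H* = 64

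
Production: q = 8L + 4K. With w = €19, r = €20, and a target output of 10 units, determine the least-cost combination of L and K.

The inputs are perfect substitutes, so the firm uses whichever has the lower cost per unit of output.
Cost per unit of output via L is w/8 = 2.375; via K it is r/4 = 5. L is cheaper.
Producing q = 10 with L alone: L = 1.25, K = 0.

L* = 1.25, K* = 0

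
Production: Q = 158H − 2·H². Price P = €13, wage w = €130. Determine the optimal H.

H* = 37

The marginal product of H is MP_H = 158 − 4H.
A price-taking firm hires until the value of the marginal product equals the wage: P·MP_H = w, so 13·(158 − 4H) = 130.
Then 158 − 4H = 10, giving H = 37.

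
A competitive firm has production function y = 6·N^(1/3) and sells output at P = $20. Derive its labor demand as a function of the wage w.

N(w) = (40/w)^(3/2)

MP_N = (1/3)·6·N^(-2/3) = 2·N^(-2/3).
Setting P·MP_N = w: 40·N^(-2/3) = w.
Solving for N: N^(-2/3) = w/40, so N = (40/w)^(3/2).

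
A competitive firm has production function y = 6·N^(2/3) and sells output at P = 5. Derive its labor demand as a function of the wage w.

MP_N = (2/3)·6·N^(-1/3) = 4·N^(-1/3).
Setting P·MP_N = w: 20·N^(-1/3) = w.
Solving for N: N^(-1/3) = w/20, so N = (20/w)^(3).

N(w) = 8000/w³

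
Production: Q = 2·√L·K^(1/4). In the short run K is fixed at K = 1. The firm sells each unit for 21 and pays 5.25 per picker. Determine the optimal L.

With K = 1, MP_L = (1/2)·2·L^(-1/2)·1^(1/4) = L^(-1/2).
Profit maximization for a price taker requires P·MP_L = w: 21·L^(-1/2) = 5.25.
So L^(-1/2) = 0.25, which gives L = 16.

L* = 16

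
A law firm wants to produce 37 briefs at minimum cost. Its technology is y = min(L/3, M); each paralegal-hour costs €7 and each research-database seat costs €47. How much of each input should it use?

L* = 111, M* = 37

With a fixed-proportions technology, the cost-minimizing bundle uses no slack in either input: L/3 = M = y.
So L = 3·37 = 111 and M = 37.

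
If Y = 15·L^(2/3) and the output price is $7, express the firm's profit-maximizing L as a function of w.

MP_L = (2/3)·15·L^(-1/3) = 10·L^(-1/3).
Setting P·MP_L = w: 70·L^(-1/3) = w.
Solving for L: L^(-1/3) = w/70, so L = (70/w)^(3).

L(w) = 343000/w³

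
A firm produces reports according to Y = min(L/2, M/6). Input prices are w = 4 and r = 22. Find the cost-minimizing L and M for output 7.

L* = 14, M* = 42

With a fixed-proportions technology, the cost-minimizing bundle uses no slack in either input: L/2 = M/6 = Y.
So L = 2·7 = 14 and M = 6·7 = 42.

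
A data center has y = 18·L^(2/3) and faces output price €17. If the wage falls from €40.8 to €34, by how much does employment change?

ΔL = 91

From P·MP_L = w with MP_L = 12·L^(-1/3), the labor demand is L(w) = (204/w)^(3).
At w = 40.8: L = 125. At w = 34: L = 216.
ΔL = 216 − 125 = 91.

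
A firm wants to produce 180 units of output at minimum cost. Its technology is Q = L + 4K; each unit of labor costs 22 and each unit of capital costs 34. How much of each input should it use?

L* = 0, K* = 45

The inputs are perfect substitutes, so the firm uses whichever has the lower cost per unit of output.
Cost per unit of output via L is 22; via K it is 8.5. K is cheaper.
Producing Q = 180 with K alone: L = 0, K = 45.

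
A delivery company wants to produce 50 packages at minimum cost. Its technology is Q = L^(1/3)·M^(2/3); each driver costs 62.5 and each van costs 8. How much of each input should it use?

Cost minimization requires the marginal rate of technical substitution to equal the input-price ratio: MP_L/MP_M = w/r.
Here MP_L/MP_M = (1/3)·(M/L)/(2/3) = 0.5·(M/L). Setting this equal to 62.5/8 = 7.8125 gives M = 15.625L.
Substituting into Q = 50: L^(1/3)·(15.625L)^(2/3) = 50.
Solving, L = 8 and M = 125.

L* = 8, M* = 125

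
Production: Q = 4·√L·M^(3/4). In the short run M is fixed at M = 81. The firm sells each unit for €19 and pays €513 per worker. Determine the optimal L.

L* = 4

With M = 81, MP_L = (1/2)·4·L^(-1/2)·81^(3/4) = 54·L^(-1/2).
Profit maximization for a price taker requires P·MP_L = w: 19·54·L^(-1/2) = 513.
So L^(-1/2) = 0.5, which gives L = 4.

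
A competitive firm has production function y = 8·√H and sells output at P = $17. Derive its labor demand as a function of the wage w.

H(w) = 4624/w²

MP_H = (1/2)·8·H^(-1/2) = 4·H^(-1/2).
Setting P·MP_H = w: 68·H^(-1/2) = w.
Solving for H: H^(-1/2) = w/68, so H = (68/w)^(2).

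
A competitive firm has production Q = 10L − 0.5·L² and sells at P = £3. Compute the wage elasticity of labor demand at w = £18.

ε = -1.5

From P·MP_L = w with MP_L = 10 − L, labor demand is L(w) = 10 − w/3.
dL/dw = −1/(3) = -1/3.
At w = 18, L = 4, so ε = (dL/dw)·(w/L) = (-1/3)·(18/4) = -1.5.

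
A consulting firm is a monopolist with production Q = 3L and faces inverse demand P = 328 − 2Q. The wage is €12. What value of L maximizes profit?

Marginal revenue from the inverse demand is MR = 328 − 4Q.
The marginal product is MP_L = 3.
A monopolist hires until marginal revenue product equals the wage: MR·MP_L = w.
(328 − 12L)·3 = 12, so L = 27.

L* = 27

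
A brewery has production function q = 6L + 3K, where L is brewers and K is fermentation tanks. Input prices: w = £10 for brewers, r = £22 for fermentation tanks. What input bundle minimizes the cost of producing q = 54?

L* = 9, K* = 0

The inputs are perfect substitutes, so the firm uses whichever has the lower cost per unit of output.
Cost per unit of output via L is w/6 = 5/3; via K it is r/3 = 22/3. L is cheaper.
Producing q = 54 with L alone: L = 9, K = 0.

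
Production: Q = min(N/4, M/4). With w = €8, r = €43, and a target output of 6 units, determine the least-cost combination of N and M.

With a fixed-proportions technology, the cost-minimizing bundle uses no slack in either input: N/4 = M/4 = Q.
So N = 4·6 = 24 and M = 4·6 = 24.

N* = 24, M* = 24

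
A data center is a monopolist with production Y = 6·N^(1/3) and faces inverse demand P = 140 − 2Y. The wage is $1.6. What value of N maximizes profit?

N* = 125

Marginal revenue from the inverse demand is MR = 140 − 4Y.
The marginal product is MP_N = 2·N^(-2/3).
A monopolist hires until marginal revenue product equals the wage: MR·MP_N = w.
At N, Y = 6·N^(1/3). Substituting and solving: (140 − 24·N^(1/3))·2·N^(-2/3) = 1.6 gives N = 125.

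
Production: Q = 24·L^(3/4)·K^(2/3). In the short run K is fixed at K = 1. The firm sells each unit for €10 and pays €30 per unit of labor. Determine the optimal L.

L* = 1296

With K = 1, MP_L = (3/4)·24·L^(-1/4)·1^(2/3) = 18·L^(-1/4).
Profit maximization for a price taker requires P·MP_L = w: 10·18·L^(-1/4) = 30.
So L^(-1/4) = 1/6, which gives L = 1296.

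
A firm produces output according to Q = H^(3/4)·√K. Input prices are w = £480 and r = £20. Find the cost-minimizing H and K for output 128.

H* = 16, K* = 256

Cost minimization requires the marginal rate of technical substitution to equal the input-price ratio: MP_H/MP_K = w/r.
Here MP_H/MP_K = (3/4)·(K/H)/(1/2) = 1.5·(K/H). Setting this equal to 480/20 = 24 gives K = 16H.
Substituting into Q = 128: H^(3/4)·(16H)^(1/2) = 128.
Solving, H = 16 and K = 256.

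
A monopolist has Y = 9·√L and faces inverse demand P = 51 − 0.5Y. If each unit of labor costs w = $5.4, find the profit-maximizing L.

L* = 25

Marginal revenue from the inverse demand is MR = 51 − Y.
The marginal product is MP_L = 4.5·L^(-1/2).
A monopolist hires until marginal revenue product equals the wage: MR·MP_L = w.
At L, Y = 9·√L. Substituting and solving: (51 − 9·√L)·4.5·L^(-1/2) = 5.4 gives L = 25.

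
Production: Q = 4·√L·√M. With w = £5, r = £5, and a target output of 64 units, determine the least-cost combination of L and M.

Cost minimization requires the marginal rate of technical substitution to equal the input-price ratio: MP_L/MP_M = w/r.
Here MP_L/MP_M = (1/2)·(M/L)/(1/2) = (M/L). Setting this equal to 5/5 = 1 gives M = L.
Substituting into Q = 64: 4·L^(1/2)·(L)^(1/2) = 64.
Solving, L = 16 and M = 16.

L* = 16, M* = 16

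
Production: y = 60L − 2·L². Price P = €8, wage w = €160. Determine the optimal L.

L* = 10

The marginal product of L is MP_L = 60 − 4L.
A price-taking firm hires until the value of the marginal product equals the wage: P·MP_L = w, so 8·(60 − 4L) = 160.
Then 60 − 4L = 20, giving L = 10.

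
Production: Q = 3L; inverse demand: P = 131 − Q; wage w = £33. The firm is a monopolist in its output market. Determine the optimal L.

L* = 20

Marginal revenue from the inverse demand is MR = 131 − 2Q.
The marginal product is MP_L = 3.
A monopolist hires until marginal revenue product equals the wage: MR·MP_L = w.
(131 − 6L)·3 = 33, so L = 20.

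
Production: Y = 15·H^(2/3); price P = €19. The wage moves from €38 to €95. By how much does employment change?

From P·MP_H = w with MP_H = 10·H^(-1/3), the labor demand is H(w) = (190/w)^(3).
At w = 38: H = 125. At w = 95: H = 8.
ΔH = 8 − 125 = -117.

ΔH = -117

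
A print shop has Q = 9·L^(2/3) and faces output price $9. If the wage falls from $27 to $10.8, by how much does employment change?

ΔL = 117

From P·MP_L = w with MP_L = 6·L^(-1/3), the labor demand is L(w) = (54/w)^(3).
At w = 27: L = 8. At w = 10.8: L = 125.
ΔL = 125 − 8 = 117.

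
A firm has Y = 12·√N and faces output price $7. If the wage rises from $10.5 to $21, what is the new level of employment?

From P·MP_N = w with MP_N = 6·N^(-1/2), the labor demand is N(w) = (42/w)^(2).
At w = 10.5: N = 16. At w = 21: N = 4.

N* = 4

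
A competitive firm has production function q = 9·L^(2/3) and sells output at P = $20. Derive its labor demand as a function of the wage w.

MP_L = (2/3)·9·L^(-1/3) = 6·L^(-1/3).
Setting P·MP_L = w: 120·L^(-1/3) = w.
Solving for L: L^(-1/3) = w/120, so L = (120/w)^(3).

L(w) = 1728000/w³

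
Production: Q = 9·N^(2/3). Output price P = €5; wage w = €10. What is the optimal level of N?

N* = 27

MP_N = (2/3)·9·N^(-1/3) = 6·N^(-1/3).
Profit maximization for a price taker requires P·MP_N = w: 5·6·N^(-1/3) = 10.
So N^(-1/3) = 1/3, which gives N = 27.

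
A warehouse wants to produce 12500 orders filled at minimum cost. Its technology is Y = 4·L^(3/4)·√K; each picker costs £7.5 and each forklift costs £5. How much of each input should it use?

L* = 625, K* = 625

Cost minimization requires the marginal rate of technical substitution to equal the input-price ratio: MP_L/MP_K = w/r.
Here MP_L/MP_K = (3/4)·(K/L)/(1/2) = 1.5·(K/L). Setting this equal to 7.5/5 = 1.5 gives K = L.
Substituting into Y = 12500: 4·L^(3/4)·(L)^(1/2) = 12500.
Solving, L = 625 and K = 625.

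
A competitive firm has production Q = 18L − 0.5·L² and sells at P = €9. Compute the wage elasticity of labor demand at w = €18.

From P·MP_L = w with MP_L = 18 − L, labor demand is L(w) = 18 − w/9.
dL/dw = −1/(9) = -1/9.
At w = 18, L = 16, so ε = (dL/dw)·(w/L) = (-1/9)·(18/16) = -0.125.

ε = -0.125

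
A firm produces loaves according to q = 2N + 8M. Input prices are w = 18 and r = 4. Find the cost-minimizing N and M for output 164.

N* = 0, M* = 20.5

The inputs are perfect substitutes, so the firm uses whichever has the lower cost per unit of output.
Cost per unit of output via N is w/2 = 9; via M it is r/8 = 0.5. M is cheaper.
Producing q = 164 with M alone: N = 0, M = 20.5.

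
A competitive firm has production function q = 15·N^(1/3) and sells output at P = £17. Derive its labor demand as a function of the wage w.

MP_N = (1/3)·15·N^(-2/3) = 5·N^(-2/3).
Setting P·MP_N = w: 85·N^(-2/3) = w.
Solving for N: N^(-2/3) = w/85, so N = (85/w)^(3/2).

N(w) = (85/w)^(3/2)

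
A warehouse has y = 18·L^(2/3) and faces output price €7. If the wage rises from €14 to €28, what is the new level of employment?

From P·MP_L = w with MP_L = 12·L^(-1/3), the labor demand is L(w) = (84/w)^(3).
At w = 14: L = 216. At w = 28: L = 27.

L* = 27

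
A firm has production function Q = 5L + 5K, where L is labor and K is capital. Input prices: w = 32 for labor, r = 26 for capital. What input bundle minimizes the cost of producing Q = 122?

L* = 0, K* = 24.4

The inputs are perfect substitutes, so the firm uses whichever has the lower cost per unit of output.
Cost per unit of output via L is w/5 = 6.4; via K it is r/5 = 5.2. K is cheaper.
Producing Q = 122 with K alone: L = 0, K = 24.4.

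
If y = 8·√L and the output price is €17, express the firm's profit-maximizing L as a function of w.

L(w) = 4624/w²

MP_L = (1/2)·8·L^(-1/2) = 4·L^(-1/2).
Setting P·MP_L = w: 68·L^(-1/2) = w.
Solving for L: L^(-1/2) = w/68, so L = (68/w)^(2).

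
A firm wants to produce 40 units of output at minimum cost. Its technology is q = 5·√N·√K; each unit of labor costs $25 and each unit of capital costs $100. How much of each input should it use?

Cost minimization requires the marginal rate of technical substitution to equal the input-price ratio: MP_N/MP_K = w/r.
Here MP_N/MP_K = (1/2)·(K/N)/(1/2) = (K/N). Setting this equal to 25/100 = 0.25 gives K = 0.25N.
Substituting into q = 40: 5·N^(1/2)·(0.25N)^(1/2) = 40.
Solving, N = 16 and K = 4.

N* = 16, K* = 4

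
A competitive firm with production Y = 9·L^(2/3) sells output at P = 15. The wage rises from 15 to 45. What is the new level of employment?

L* = 8

From P·MP_L = w with MP_L = 6·L^(-1/3), the labor demand is L(w) = (90/w)^(3).
At w = 15: L = 216. At w = 45: L = 8.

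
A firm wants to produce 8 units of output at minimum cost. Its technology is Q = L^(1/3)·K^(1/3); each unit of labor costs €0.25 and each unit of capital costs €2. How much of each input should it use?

Cost minimization requires the marginal rate of technical substitution to equal the input-price ratio: MP_L/MP_K = w/r.
Here MP_L/MP_K = (1/3)·(K/L)/(1/3) = (K/L). Setting this equal to 0.25/2 = 0.125 gives K = 0.125L.
Substituting into Q = 8: L^(1/3)·(0.125L)^(1/3) = 8.
Solving, L = 64 and K = 8.

L* = 64, K* = 8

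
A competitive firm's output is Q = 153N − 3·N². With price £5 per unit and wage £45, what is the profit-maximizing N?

N* = 24

The marginal product of N is MP_N = 153 − 6N.
A price-taking firm hires until the value of the marginal product equals the wage: P·MP_N = w, so 5·(153 − 6N) = 45.
Then 153 − 6N = 9, giving N = 24.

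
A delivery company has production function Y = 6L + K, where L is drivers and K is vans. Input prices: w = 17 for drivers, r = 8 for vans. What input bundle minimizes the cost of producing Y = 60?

The inputs are perfect substitutes, so the firm uses whichever has the lower cost per unit of output.
Cost per unit of output via L is 17/6; via K it is 8. L is cheaper.
Producing Y = 60 with L alone: L = 10, K = 0.

L* = 10, K* = 0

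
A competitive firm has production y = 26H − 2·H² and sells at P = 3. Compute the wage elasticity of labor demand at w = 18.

ε = -0.3

From P·MP_H = w with MP_H = 26 − 4H, labor demand is H(w) = (26 − w/3)/4.
dH/dw = −1/(12) = -1/12.
At w = 18, H = 5, so ε = (dH/dw)·(w/H) = (-1/12)·(18/5) = -0.3.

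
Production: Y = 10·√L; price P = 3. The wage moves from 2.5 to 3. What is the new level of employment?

L* = 25

From P·MP_L = w with MP_L = 5·L^(-1/2), the labor demand is L(w) = (15/w)^(2).
At w = 2.5: L = 36. At w = 3: L = 25.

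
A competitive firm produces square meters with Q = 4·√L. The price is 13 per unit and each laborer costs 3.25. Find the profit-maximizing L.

MP_L = (1/2)·4·L^(-1/2) = 2·L^(-1/2).
Profit maximization for a price taker requires P·MP_L = w: 13·2·L^(-1/2) = 3.25.
So L^(-1/2) = 0.125, which gives L = 64.

L* = 64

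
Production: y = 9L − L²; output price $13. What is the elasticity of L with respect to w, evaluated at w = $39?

ε = -0.5

From P·MP_L = w with MP_L = 9 − 2L, labor demand is L(w) = (9 − w/13)/2.
dL/dw = −1/(26) = -1/26.
At w = 39, L = 3, so ε = (dL/dw)·(w/L) = (-1/26)·(39/3) = -0.5.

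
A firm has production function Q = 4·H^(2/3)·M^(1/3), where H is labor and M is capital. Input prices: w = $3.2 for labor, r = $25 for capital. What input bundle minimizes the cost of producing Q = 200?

H* = 125, M* = 8

Cost minimization requires the marginal rate of technical substitution to equal the input-price ratio: MP_H/MP_M = w/r.
Here MP_H/MP_M = (2/3)·(M/H)/(1/3) = 2·(M/H). Setting this equal to 3.2/25 = 0.128 gives M = 0.064H.
Substituting into Q = 200: 4·H^(2/3)·(0.064H)^(1/3) = 200.
Solving, H = 125 and M = 8.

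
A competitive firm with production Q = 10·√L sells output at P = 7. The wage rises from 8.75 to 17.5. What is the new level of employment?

L* = 4

From P·MP_L = w with MP_L = 5·L^(-1/2), the labor demand is L(w) = (35/w)^(2).
At w = 8.75: L = 16. At w = 17.5: L = 4.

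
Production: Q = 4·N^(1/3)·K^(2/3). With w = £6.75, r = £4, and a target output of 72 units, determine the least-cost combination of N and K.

N* = 8, K* = 27

Cost minimization requires the marginal rate of technical substitution to equal the input-price ratio: MP_N/MP_K = w/r.
Here MP_N/MP_K = (1/3)·(K/N)/(2/3) = 0.5·(K/N). Setting this equal to 6.75/4 = 1.6875 gives K = 3.375N.
Substituting into Q = 72: 4·N^(1/3)·(3.375N)^(2/3) = 72.
Solving, N = 8 and K = 27.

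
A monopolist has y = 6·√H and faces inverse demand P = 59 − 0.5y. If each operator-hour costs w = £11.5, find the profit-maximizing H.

Marginal revenue from the inverse demand is MR = 59 − y.
The marginal product is MP_H = 3·H^(-1/2).
A monopolist hires until marginal revenue product equals the wage: MR·MP_H = w.
At H, y = 6·√H. Substituting and solving: (59 − 6·√H)·3·H^(-1/2) = 11.5 gives H = 36.

H* = 36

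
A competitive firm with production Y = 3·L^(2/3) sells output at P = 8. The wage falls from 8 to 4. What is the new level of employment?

From P·MP_L = w with MP_L = 2·L^(-1/3), the labor demand is L(w) = (16/w)^(3).
At w = 8: L = 8. At w = 4: L = 64.

L* = 64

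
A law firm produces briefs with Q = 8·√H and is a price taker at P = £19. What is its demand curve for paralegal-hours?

H(w) = 5776/w²

MP_H = (1/2)·8·H^(-1/2) = 4·H^(-1/2).
Setting P·MP_H = w: 76·H^(-1/2) = w.
Solving for H: H^(-1/2) = w/76, so H = (76/w)^(2).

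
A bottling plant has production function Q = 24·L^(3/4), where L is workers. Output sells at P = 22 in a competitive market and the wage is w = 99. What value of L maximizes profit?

L* = 256

MP_L = (3/4)·24·L^(-1/4) = 18·L^(-1/4).
Profit maximization for a price taker requires P·MP_L = w: 22·18·L^(-1/4) = 99.
So L^(-1/4) = 0.25, which gives L = 256.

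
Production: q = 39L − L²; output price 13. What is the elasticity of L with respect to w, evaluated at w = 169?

ε = -0.5

From P·MP_L = w with MP_L = 39 − 2L, labor demand is L(w) = (39 − w/13)/2.
dL/dw = −1/(26) = -1/26.
At w = 169, L = 13, so ε = (dL/dw)·(w/L) = (-1/26)·(169/13) = -0.5.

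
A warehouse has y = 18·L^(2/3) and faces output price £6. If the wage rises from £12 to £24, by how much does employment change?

ΔL = -189

From P·MP_L = w with MP_L = 12·L^(-1/3), the labor demand is L(w) = (72/w)^(3).
At w = 12: L = 216. At w = 24: L = 27.
ΔL = 27 − 216 = -189.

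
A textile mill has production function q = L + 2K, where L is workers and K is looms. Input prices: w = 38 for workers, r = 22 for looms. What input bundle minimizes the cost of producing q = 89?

L* = 0, K* = 44.5

The inputs are perfect substitutes, so the firm uses whichever has the lower cost per unit of output.
Cost per unit of output via L is 38; via K it is 11. K is cheaper.
Producing q = 89 with K alone: L = 0, K = 44.5.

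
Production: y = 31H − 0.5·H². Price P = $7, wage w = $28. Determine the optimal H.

The marginal product of H is MP_H = 31 − H.
A price-taking firm hires until the value of the marginal product equals the wage: P·MP_H = w, so 7·(31 − H) = 28.
Then 31 − H = 4, giving H = 27.

H* = 27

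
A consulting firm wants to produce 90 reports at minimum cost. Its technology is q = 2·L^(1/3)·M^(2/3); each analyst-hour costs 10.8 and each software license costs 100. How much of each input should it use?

L* = 125, M* = 27

Cost minimization requires the marginal rate of technical substitution to equal the input-price ratio: MP_L/MP_M = w/r.
Here MP_L/MP_M = (1/3)·(M/L)/(2/3) = 0.5·(M/L). Setting this equal to 10.8/100 = 0.108 gives M = 0.216L.
Substituting into q = 90: 2·L^(1/3)·(0.216L)^(2/3) = 90.
Solving, L = 125 and M = 27.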